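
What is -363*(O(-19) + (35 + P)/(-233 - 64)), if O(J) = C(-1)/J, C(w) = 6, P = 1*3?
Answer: 27544/171 ≈ 161.08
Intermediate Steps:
P = 3
O(J) = 6/J
-363*(O(-19) + (35 + P)/(-233 - 64)) = -363*(6/(-19) + (35 + 3)/(-233 - 64)) = -363*(6*(-1/19) + 38/(-297)) = -363*(-6/19 + 38*(-1/297)) = -363*(-6/19 - 38/297) = -363*(-2504/5643) = 27544/171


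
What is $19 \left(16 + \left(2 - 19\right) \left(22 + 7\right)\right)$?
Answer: $-9063$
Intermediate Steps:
$19 \left(16 + \left(2 - 19\right) \left(22 + 7\right)\right) = 19 \left(16 - 493\right) = 19 \left(-477\right) = -9063$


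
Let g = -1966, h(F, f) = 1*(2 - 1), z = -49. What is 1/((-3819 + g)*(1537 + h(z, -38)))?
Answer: -1/8897330 ≈ -1.1239e-7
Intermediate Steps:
h(F, f) = 1 (h(F, f) = 1*1 = 1)
1/((-3819 + g)*(1537 + h(z, -38))) = 1/((-3819 - 1966)*(1537 + 1)) = 1/(-5785*1538) = 1/(-8897330) = -1/8897330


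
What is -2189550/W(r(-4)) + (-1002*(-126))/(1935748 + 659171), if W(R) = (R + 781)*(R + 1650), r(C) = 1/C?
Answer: -9811710183844/5941983056907 ≈ -1.6513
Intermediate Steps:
W(R) = (781 + R)*(1650 + R)
-2189550/W(r(-4)) + (-1002*(-126))/(1935748 + 659171) = -2189550/(1288650 + (1/(-4))² + 2431/(-4)) + (-1002*(-126))/(1935748 + 659171) = -2189550/(1288650 + (-¼)² + 2431*(-¼)) + 126252/2594919 = -2189550/(1288650 + 1/16 - 2431/4) + 126252*(1/2594919) = -2189550/20608677/16 + 42084/864973 = -2189550*16/20608677 + 42084/864973 = -11677600/6869559 + 42084/864973 = -9811710183844/5941983056907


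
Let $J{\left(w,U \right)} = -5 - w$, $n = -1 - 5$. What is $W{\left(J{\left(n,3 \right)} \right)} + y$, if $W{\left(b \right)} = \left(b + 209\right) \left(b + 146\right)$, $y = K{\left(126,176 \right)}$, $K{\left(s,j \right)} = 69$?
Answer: $30939$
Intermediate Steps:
$n = -6$ ($n = -1 - 5 = -6$)
$y = 69$
$W{\left(b \right)} = \left(146 + b\right) \left(209 + b\right)$ ($W{\left(b \right)} = \left(209 + b\right) \left(146 + b\right) = \left(146 + b\right) \left(209 + b\right)$)
$W{\left(J{\left(n,3 \right)} \right)} + y = \left(30514 + \left(-5 - -6\right)^{2} + 355 \left(-5 - -6\right)\right) + 69 = \left(30514 + \left(-5 + 6\right)^{2} + 355 \left(-5 + 6\right)\right) + 69 = \left(30514 + 1^{2} + 355 \cdot 1\right) + 69 = \left(30514 + 1 + 355\right) + 69 = 30870 + 69 = 30939$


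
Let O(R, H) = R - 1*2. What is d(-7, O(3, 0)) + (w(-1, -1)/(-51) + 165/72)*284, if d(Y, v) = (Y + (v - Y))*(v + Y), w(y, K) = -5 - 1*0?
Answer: 22871/34 ≈ 672.68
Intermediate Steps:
w(y, K) = -5 (w(y, K) = -5 + 0 = -5)
O(R, H) = -2 + R (O(R, H) = R - 2 = -2 + R)
d(Y, v) = v*(Y + v)
d(-7, O(3, 0)) + (w(-1, -1)/(-51) + 165/72)*284 = (-2 + 3)*(-7 + (-2 + 3)) + (-5/(-51) + 165/72)*284 = 1*(-7 + 1) + (-5*(-1/51) + 165*(1/72))*284 = 1*(-6) + (5/51 + 55/24)*284 = -6 + (325/136)*284 = -6 + 23075/34 = 22871/34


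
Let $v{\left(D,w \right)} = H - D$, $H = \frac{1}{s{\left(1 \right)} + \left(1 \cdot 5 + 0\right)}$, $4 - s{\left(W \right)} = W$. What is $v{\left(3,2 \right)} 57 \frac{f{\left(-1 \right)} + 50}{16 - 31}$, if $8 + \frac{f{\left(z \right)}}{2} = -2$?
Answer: $\frac{1311}{4} \approx 327.75$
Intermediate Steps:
$s{\left(W \right)} = 4 - W$
$f{\left(z \right)} = -20$ ($f{\left(z \right)} = -16 + 2 \left(-2\right) = -16 - 4 = -20$)
$H = \frac{1}{8}$ ($H = \frac{1}{\left(4 - 1\right) + \left(1 \cdot 5 + 0\right)} = \frac{1}{\left(4 - 1\right) + \left(5 + 0\right)} = \frac{1}{3 + 5} = \frac{1}{8} \approx 0.125$)
$v{\left(D,w \right)} = \frac{1}{8} - D$
$v{\left(3,2 \right)} 57 \frac{f{\left(-1 \right)} + 50}{16 - 31} = \left(\frac{1}{8} - 3\right) 57 \frac{-20 + 50}{16 - 31} = \left(\frac{1}{8} - 3\right) 57 \frac{30}{-15} = \left(- \frac{23}{8}\right) 57 \cdot 30 \left(- \frac{1}{15}\right) = \left(- \frac{1311}{8}\right) \left(-2\right) = \frac{1311}{4}$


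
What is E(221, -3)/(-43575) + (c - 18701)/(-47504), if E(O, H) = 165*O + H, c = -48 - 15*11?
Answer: -151318883/344997800 ≈ -0.43861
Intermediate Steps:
c = -213 (c = -48 - 165 = -213)
E(O, H) = H + 165*O
E(221, -3)/(-43575) + (c - 18701)/(-47504) = (-3 + 165*221)/(-43575) + (-213 - 18701)/(-47504) = (-3 + 36465)*(-1/43575) - 18914*(-1/47504) = 36462*(-1/43575) + 9457/23752 = -12154/14525 + 9457/23752 = -151318883/344997800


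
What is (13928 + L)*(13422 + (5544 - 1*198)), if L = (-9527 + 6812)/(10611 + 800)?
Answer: 2982792478224/11411 ≈ 2.6140e+8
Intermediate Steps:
L = -2715/11411 ≈ -0.23793
(13928 + L)*(13422 + (5544 - 1*198)) = (13928 - 2715/11411)*(13422 + (5544 - 1*198)) = 158929693*(13422 + (5544 - 198))/11411 = 158929693*(13422 + 5346)/11411 = (158929693/11411)*18768 = 2982792478224/11411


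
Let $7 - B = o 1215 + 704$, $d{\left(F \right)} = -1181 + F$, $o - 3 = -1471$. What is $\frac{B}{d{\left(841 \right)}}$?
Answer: $- \frac{1782923}{340} \approx -5243.9$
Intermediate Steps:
$o = -1468$ ($o = 3 - 1471 = -1468$)
$B = 1782923$ ($B = 7 - \left(\left(-1468\right) 1215 + 704\right) = 7 - \left(-1783620 + 704\right) = 7 - -1782916 = 7 + 1782916 = 1782923$)
$\frac{B}{d{\left(841 \right)}} = \frac{1782923}{-1181 + 841} = \frac{1782923}{-340} = 1782923 \left(- \frac{1}{340}\right) = - \frac{1782923}{340}$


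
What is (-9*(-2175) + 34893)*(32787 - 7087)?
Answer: 1399827600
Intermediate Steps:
(-9*(-2175) + 34893)*(32787 - 7087) = (19575 + 34893)*25700 = 54468*25700 = 1399827600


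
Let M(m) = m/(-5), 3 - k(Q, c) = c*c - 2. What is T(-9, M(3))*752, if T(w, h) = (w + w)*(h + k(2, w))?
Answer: 5184288/5 ≈ 1.0369e+6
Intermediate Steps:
k(Q, c) = 5 - c² (k(Q, c) = 3 - (c*c - 2) = 3 - (c² - 2) = 3 - (-2 + c²) = 3 + (2 - c²) = 5 - c²)
M(m) = -m/5 (M(m) = m*(-⅕) = -m/5)
T(w, h) = 2*w*(5 + h - w²) (T(w, h) = (w + w)*(h + (5 - w²)) = (2*w)*(5 + h - w²) = 2*w*(5 + h - w²))
T(-9, M(3))*752 = (2*(-9)*(5 - ⅕*3 - 1*(-9)²))*752 = (2*(-9)*(5 - ⅗ - 1*81))*752 = (2*(-9)*(5 - ⅗ - 81))*752 = (2*(-9)*(-383/5))*752 = (6894/5)*752 = 5184288/5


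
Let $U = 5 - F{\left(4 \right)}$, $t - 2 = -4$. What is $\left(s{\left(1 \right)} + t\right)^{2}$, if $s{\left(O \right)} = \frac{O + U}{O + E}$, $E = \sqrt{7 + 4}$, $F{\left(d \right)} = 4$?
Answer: $\frac{132}{25} - \frac{22 \sqrt{11}}{25} \approx 2.3614$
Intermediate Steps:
$t = -2$ ($t = 2 - 4 = -2$)
$U = 1$ ($U = 5 - 4 = 1$)
$E = \sqrt{11} \approx 3.3166$
$s{\left(O \right)} = \frac{1 + O}{O + \sqrt{11}}$ ($s{\left(O \right)} = \frac{O + 1}{O + \sqrt{11}} = \frac{1 + O}{O + \sqrt{11}}$)
$\left(s{\left(1 \right)} + t\right)^{2} = \left(\frac{1 + 1}{1 + \sqrt{11}} - 2\right)^{2} = \left(\frac{1}{1 + \sqrt{11}} \cdot 2 - 2\right)^{2} = \left(\frac{2}{1 + \sqrt{11}} - 2\right)^{2} = \left(-2 + \frac{2}{1 + \sqrt{11}}\right)^{2}$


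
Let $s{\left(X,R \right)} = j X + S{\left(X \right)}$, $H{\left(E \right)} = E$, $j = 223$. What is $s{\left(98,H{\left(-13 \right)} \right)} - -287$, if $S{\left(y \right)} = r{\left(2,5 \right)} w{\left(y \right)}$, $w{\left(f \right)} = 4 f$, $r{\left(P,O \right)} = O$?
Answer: $24101$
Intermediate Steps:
$S{\left(y \right)} = 20 y$ ($S{\left(y \right)} = 5 \cdot 4 y = 20 y$)
$s{\left(X,R \right)} = 243 X$ ($s{\left(X,R \right)} = 223 X + 20 X = 243 X$)
$s{\left(98,H{\left(-13 \right)} \right)} - -287 = 243 \cdot 98 - -287 = 23814 + 287 = 24101$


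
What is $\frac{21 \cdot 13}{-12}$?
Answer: $- \frac{91}{4} \approx -22.75$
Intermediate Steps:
$\frac{21 \cdot 13}{-12} = 273 \left(- \frac{1}{12}\right) = - \frac{91}{4}$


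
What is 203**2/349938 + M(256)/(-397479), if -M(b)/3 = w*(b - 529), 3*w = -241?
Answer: 13134394315/46364335434 ≈ 0.28329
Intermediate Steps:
w = -241/3 (w = (1/3)*(-241) = -241/3 ≈ -80.333)
M(b) = -127489 + 241*b (M(b) = -(-241)*(b - 529) = -(-241)*(-529 + b) = -3*(127489/3 - 241*b/3) = -127489 + 241*b)
203**2/349938 + M(256)/(-397479) = 203**2/349938 + (-127489 + 241*256)/(-397479) = 41209*(1/349938) + (-127489 + 61696)*(-1/397479) = 41209/349938 - 65793*(-1/397479) = 41209/349938 + 21931/132493 = 13134394315/46364335434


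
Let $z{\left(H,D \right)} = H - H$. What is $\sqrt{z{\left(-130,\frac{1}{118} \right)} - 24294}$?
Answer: $i \sqrt{24294} \approx 155.87 i$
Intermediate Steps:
$z{\left(H,D \right)} = 0$
$\sqrt{z{\left(-130,\frac{1}{118} \right)} - 24294} = \sqrt{0 - 24294} = \sqrt{-24294} = i \sqrt{24294}$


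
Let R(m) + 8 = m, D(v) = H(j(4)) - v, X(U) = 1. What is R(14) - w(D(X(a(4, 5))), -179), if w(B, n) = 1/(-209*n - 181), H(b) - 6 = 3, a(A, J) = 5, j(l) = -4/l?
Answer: 223379/37230 ≈ 6.0000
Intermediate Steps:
H(b) = 9 (H(b) = 6 + 3 = 9)
D(v) = 9 - v
R(m) = -8 + m
w(B, n) = 1/(-181 - 209*n)
R(14) - w(D(X(a(4, 5))), -179) = (-8 + 14) - (-1)/(181 + 209*(-179)) = 6 - (-1)/(181 - 37411) = 6 - (-1)/(-37230) = 6 - (-1)*(-1)/37230 = 6 - 1*1/37230 = 6 - 1/37230 = 223379/37230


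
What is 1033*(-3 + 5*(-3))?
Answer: -18594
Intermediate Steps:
1033*(-3 + 5*(-3)) = 1033*(-3 - 15) = 1033*(-18) = -18594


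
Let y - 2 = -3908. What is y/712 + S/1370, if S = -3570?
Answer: -394653/48772 ≈ -8.0918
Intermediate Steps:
y = -3906 (y = 2 - 3908 = -3906)
y/712 + S/1370 = -3906/712 - 3570/1370 = -3906*1/712 - 3570*1/1370 = -1953/356 - 357/137 = -394653/48772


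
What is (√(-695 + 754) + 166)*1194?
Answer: 198204 + 1194*√59 ≈ 2.0738e+5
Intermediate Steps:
(√(-695 + 754) + 166)*1194 = (√59 + 166)*1194 = (166 + √59)*1194 = 198204 + 1194*√59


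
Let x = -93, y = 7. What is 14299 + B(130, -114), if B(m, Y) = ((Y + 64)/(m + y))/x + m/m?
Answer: 182196350/12741 ≈ 14300.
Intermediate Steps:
B(m, Y) = 1 - (64 + Y)/(93*(7 + m)) (B(m, Y) = ((Y + 64)/(m + 7))/(-93) + m/m = ((64 + Y)/(7 + m))*(-1/93) + 1 = -(64 + Y)/(93*(7 + m)) + 1 = 1 - (64 + Y)/(93*(7 + m)))
14299 + B(130, -114) = 14299 + (587 - 1*(-114) + 93*130)/(93*(7 + 130)) = 14299 + (1/93)*(587 + 114 + 12090)/137 = 14299 + (1/93)*(1/137)*12791 = 14299 + 12791/12741 = 182196350/12741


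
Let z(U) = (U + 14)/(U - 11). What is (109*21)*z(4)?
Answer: -5886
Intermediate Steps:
z(U) = (14 + U)/(-11 + U)
(109*21)*z(4) = (109*21)*((14 + 4)/(-11 + 4)) = 2289*(18/(-7)) = 2289*(-1/7*18) = 2289*(-18/7) = -5886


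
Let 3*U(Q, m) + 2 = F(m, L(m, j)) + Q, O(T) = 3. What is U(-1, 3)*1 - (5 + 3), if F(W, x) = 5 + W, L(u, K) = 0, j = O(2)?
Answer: -19/3 ≈ -6.3333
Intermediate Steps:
j = 3
U(Q, m) = 1 + Q/3 + m/3 (U(Q, m) = -2/3 + ((5 + m) + Q)/3 = -2/3 + (5 + Q + m)/3 = -2/3 + (5/3 + Q/3 + m/3) = 1 + Q/3 + m/3)
U(-1, 3)*1 - (5 + 3) = (1 + (1/3)*(-1) + (1/3)*3)*1 - (5 + 3) = (1 - 1/3 + 1)*1 - 1*8 = (5/3)*1 - 8 = 5/3 - 8 = -19/3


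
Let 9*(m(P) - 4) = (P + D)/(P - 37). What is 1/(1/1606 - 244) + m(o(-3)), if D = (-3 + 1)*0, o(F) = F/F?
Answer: 168980747/42321204 ≈ 3.9928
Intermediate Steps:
o(F) = 1
D = 0 (D = -2*0 = 0)
m(P) = 4 + P/(9*(-37 + P)) (m(P) = 4 + ((P + 0)/(P - 37))/9 = 4 + (P/(-37 + P))/9 = 4 + P/(9*(-37 + P)))
1/(1/1606 - 244) + m(o(-3)) = 1/(1/1606 - 244) + 37*(-36 + 1)/(9*(-37 + 1)) = 1/(1/1606 - 244) + (37/9)*(-35)/(-36) = 1/(-391863/1606) + (37/9)*(-1/36)*(-35) = -1606/391863 + 1295/324 = 168980747/42321204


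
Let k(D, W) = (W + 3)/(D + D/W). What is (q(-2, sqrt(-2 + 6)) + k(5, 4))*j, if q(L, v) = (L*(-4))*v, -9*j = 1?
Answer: -428/225 ≈ -1.9022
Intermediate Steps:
k(D, W) = (3 + W)/(D + D/W)
j = -1/9 (j = -1/9*1 = -1/9 ≈ -0.11111)
q(L, v) = -4*L*v (q(L, v) = (-4*L)*v = -4*L*v)
(q(-2, sqrt(-2 + 6)) + k(5, 4))*j = (-4*(-2)*sqrt(-2 + 6) + 4*(3 + 4)/(5*(1 + 4)))*(-1/9) = (-4*(-2)*sqrt(4) + 4*(1/5)*7/5)*(-1/9) = (-4*(-2)*2 + 4*(1/5)*(1/5)*7)*(-1/9) = (16 + 28/25)*(-1/9) = (428/25)*(-1/9) = -428/225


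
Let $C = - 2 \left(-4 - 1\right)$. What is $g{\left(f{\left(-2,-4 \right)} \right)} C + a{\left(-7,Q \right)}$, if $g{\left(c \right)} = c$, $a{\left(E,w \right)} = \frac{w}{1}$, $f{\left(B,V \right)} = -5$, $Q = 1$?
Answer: $-49$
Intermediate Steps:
$a{\left(E,w \right)} = w$ ($a{\left(E,w \right)} = w 1 = w$)
$C = 10$ ($C = \left(-2\right) \left(-5\right) = 10$)
$g{\left(f{\left(-2,-4 \right)} \right)} C + a{\left(-7,Q \right)} = \left(-5\right) 10 + 1 = -50 + 1 = -49$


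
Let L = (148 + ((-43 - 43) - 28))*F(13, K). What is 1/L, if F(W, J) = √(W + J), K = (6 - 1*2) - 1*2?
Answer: √15/510 ≈ 0.0075941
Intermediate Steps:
K = 2 (K = (6 - 2) - 2 = 4 - 2 = 2)
F(W, J) = √(J + W)
L = 34*√15 (L = (148 + ((-43 - 43) - 28))*√(2 + 13) = (148 + (-86 - 28))*√15 = (148 - 114)*√15 = 34*√15 ≈ 131.68)
1/L = 1/(34*√15) = √15/510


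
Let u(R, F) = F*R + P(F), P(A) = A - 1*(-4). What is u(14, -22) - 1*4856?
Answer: -5182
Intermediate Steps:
P(A) = 4 + A (P(A) = A + 4 = 4 + A)
u(R, F) = 4 + F + F*R (u(R, F) = F*R + (4 + F) = 4 + F + F*R)
u(14, -22) - 1*4856 = (4 - 22 - 22*14) - 1*4856 = (4 - 22 - 308) - 4856 = -326 - 4856 = -5182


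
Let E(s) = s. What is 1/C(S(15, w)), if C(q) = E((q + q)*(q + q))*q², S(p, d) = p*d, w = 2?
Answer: 1/3240000 ≈ 3.0864e-7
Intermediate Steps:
S(p, d) = d*p
C(q) = 4*q⁴ (C(q) = ((q + q)*(q + q))*q² = ((2*q)*(2*q))*q² = (4*q²)*q² = 4*q⁴)
1/C(S(15, w)) = 1/(4*(2*15)⁴) = 1/(4*30⁴) = 1/(4*810000) = 1/3240000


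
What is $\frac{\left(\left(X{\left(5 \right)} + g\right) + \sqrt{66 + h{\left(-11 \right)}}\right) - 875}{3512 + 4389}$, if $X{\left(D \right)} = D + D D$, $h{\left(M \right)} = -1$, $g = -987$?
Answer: $- \frac{1832}{7901} + \frac{\sqrt{65}}{7901} \approx -0.23085$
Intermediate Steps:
$X{\left(D \right)} = D + D^{2}$
$\frac{\left(\left(X{\left(5 \right)} + g\right) + \sqrt{66 + h{\left(-11 \right)}}\right) - 875}{3512 + 4389} = \frac{\left(\left(5 \left(1 + 5\right) - 987\right) + \sqrt{66 - 1}\right) - 875}{3512 + 4389} = \frac{\left(\left(5 \cdot 6 - 987\right) + \sqrt{65}\right) - 875}{7901} = \left(\left(\left(30 - 987\right) + \sqrt{65}\right) - 875\right) \frac{1}{7901} = \left(\left(-957 + \sqrt{65}\right) - 875\right) \frac{1}{7901} = \left(-1832 + \sqrt{65}\right) \frac{1}{7901} = - \frac{1832}{7901} + \frac{\sqrt{65}}{7901}$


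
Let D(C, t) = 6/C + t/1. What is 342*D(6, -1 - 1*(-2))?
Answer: 684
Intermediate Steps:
D(C, t) = t + 6/C (D(C, t) = 6/C + t*1 = 6/C + t = t + 6/C)
342*D(6, -1 - 1*(-2)) = 342*((-1 - 1*(-2)) + 6/6) = 342*((-1 + 2) + 6*(⅙)) = 342*(1 + 1) = 342*2 = 684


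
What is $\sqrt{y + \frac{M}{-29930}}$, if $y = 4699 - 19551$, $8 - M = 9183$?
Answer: $\frac{i \sqrt{532168790682}}{5986} \approx 121.87 i$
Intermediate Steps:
$M = -9175$ ($M = 8 - 9183 = -9175$)
$y = -14852$
$\sqrt{y + \frac{M}{-29930}} = \sqrt{-14852 - \frac{9175}{-29930}} = \sqrt{-14852 - - \frac{1835}{5986}} = \sqrt{-14852 + \frac{1835}{5986}} = \sqrt{- \frac{88902237}{5986}} = \frac{i \sqrt{532168790682}}{5986}$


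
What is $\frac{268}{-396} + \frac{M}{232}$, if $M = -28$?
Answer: $- \frac{4579}{5742} \approx -0.79746$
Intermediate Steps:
$\frac{268}{-396} + \frac{M}{232} = \frac{268}{-396} - \frac{28}{232} = 268 \left(- \frac{1}{396}\right) - \frac{7}{58} = - \frac{67}{99} - \frac{7}{58} = - \frac{4579}{5742}$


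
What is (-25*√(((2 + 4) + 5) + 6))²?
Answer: 10625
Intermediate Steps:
(-25*√(((2 + 4) + 5) + 6))² = (-25*√((6 + 5) + 6))² = (-25*√(11 + 6))² = (-25*√17)² = 10625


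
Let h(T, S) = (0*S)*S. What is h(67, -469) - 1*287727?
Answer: -287727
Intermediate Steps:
h(T, S) = 0 (h(T, S) = 0*S = 0)
h(67, -469) - 1*287727 = 0 - 1*287727 = 0 - 287727 = -287727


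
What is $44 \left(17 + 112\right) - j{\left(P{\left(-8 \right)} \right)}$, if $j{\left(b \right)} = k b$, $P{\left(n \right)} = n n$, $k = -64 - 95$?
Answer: $15852$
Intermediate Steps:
$k = -159$
$P{\left(n \right)} = n^{2}$
$j{\left(b \right)} = - 159 b$
$44 \left(17 + 112\right) - j{\left(P{\left(-8 \right)} \right)} = 44 \left(17 + 112\right) - - 159 \left(-8\right)^{2} = 44 \cdot 129 - \left(-159\right) 64 = 5676 - -10176 = 5676 + 10176 = 15852$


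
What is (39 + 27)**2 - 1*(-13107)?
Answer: 17463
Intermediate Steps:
(39 + 27)**2 - 1*(-13107) = 66**2 + 13107 = 4356 + 13107 = 17463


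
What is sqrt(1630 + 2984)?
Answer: sqrt(4614) ≈ 67.926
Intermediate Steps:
sqrt(1630 + 2984) = sqrt(4614)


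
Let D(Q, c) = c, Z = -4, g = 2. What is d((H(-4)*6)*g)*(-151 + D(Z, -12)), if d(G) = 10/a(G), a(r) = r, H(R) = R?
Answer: 815/24 ≈ 33.958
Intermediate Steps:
d(G) = 10/G
d((H(-4)*6)*g)*(-151 + D(Z, -12)) = (10/((-4*6*2)))*(-151 - 12) = (10/((-24*2)))*(-163) = (10/(-48))*(-163) = (10*(-1/48))*(-163) = -5/24*(-163) = 815/24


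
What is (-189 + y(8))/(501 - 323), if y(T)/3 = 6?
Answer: -171/178 ≈ -0.96067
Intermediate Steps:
y(T) = 18 (y(T) = 3*6 = 18)
(-189 + y(8))/(501 - 323) = (-189 + 18)/(501 - 323) = -171/178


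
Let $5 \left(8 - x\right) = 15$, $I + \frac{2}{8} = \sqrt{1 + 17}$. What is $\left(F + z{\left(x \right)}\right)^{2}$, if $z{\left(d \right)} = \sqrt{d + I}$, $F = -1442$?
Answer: $\frac{\left(2884 - \sqrt{19 + 12 \sqrt{2}}\right)^{2}}{4} \approx 2.0707 \cdot 10^{6}$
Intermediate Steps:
$I = - \frac{1}{4} + 3 \sqrt{2}$ ($I = - \frac{1}{4} + \sqrt{1 + 17} = - \frac{1}{4} + \sqrt{18} = - \frac{1}{4} + 3 \sqrt{2} \approx 3.9926$)
$x = 5$ ($x = 8 - 3 = 5$)
$z{\left(d \right)} = \sqrt{- \frac{1}{4} + d + 3 \sqrt{2}}$ ($z{\left(d \right)} = \sqrt{d - \left(\frac{1}{4} - 3 \sqrt{2}\right)} = \sqrt{- \frac{1}{4} + d + 3 \sqrt{2}}$)
$\left(F + z{\left(x \right)}\right)^{2} = \left(-1442 + \frac{\sqrt{-1 + 4 \cdot 5 + 12 \sqrt{2}}}{2}\right)^{2} = \left(-1442 + \frac{\sqrt{-1 + 20 + 12 \sqrt{2}}}{2}\right)^{2} = \left(-1442 + \frac{\sqrt{19 + 12 \sqrt{2}}}{2}\right)^{2}$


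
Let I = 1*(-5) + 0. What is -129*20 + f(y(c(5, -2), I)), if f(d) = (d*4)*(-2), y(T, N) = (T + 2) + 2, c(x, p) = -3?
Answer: -2588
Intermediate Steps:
I = -5 (I = -5 + 0 = -5)
y(T, N) = 4 + T (y(T, N) = (2 + T) + 2 = 4 + T)
f(d) = -8*d (f(d) = (4*d)*(-2) = -8*d)
-129*20 + f(y(c(5, -2), I)) = -129*20 - 8*(4 - 3) = -2580 - 8*1 = -2580 - 8 = -2588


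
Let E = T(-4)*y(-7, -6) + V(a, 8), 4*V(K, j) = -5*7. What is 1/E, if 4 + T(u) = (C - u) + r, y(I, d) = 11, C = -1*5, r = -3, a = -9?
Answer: -4/387 ≈ -0.010336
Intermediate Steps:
C = -5
V(K, j) = -35/4 (V(K, j) = (-5*7)/4 = (1/4)*(-35) = -35/4)
T(u) = -12 - u (T(u) = -4 + ((-5 - u) - 3) = -4 + (-8 - u) = -12 - u)
E = -387/4 (E = (-12 - 1*(-4))*11 - 35/4 = (-12 + 4)*11 - 35/4 = -8*11 - 35/4 = -88 - 35/4 = -387/4 ≈ -96.750)
1/E = 1/(-387/4) = -4/387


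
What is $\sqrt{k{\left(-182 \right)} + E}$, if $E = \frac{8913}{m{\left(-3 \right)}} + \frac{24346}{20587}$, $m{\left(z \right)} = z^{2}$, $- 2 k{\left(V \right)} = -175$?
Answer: $\frac{\sqrt{335985398490}}{17646} \approx 32.848$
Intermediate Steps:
$k{\left(V \right)} = \frac{175}{2}$ ($k{\left(V \right)} = \left(- \frac{1}{2}\right) \left(-175\right) = \frac{175}{2}$)
$E = \frac{8748145}{8823}$ ($E = \frac{8913}{\left(-3\right)^{2}} + \frac{24346}{20587} = \frac{8913}{9} + 24346 \cdot \frac{1}{20587} = 8913 \cdot \frac{1}{9} + \frac{3478}{2941} = \frac{2971}{3} + \frac{3478}{2941} = \frac{8748145}{8823} \approx 991.52$)
$\sqrt{k{\left(-182 \right)} + E} = \sqrt{\frac{175}{2} + \frac{8748145}{8823}} = \sqrt{\frac{19040315}{17646}} = \frac{\sqrt{335985398490}}{17646}$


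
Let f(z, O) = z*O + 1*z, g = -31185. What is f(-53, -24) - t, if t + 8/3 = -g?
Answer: -89890/3 ≈ -29963.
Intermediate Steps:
f(z, O) = z + O*z (f(z, O) = O*z + z = z + O*z)
t = 93547/3 (t = -8/3 - 1*(-31185) = -8/3 + 31185 = 93547/3 ≈ 31182.)
f(-53, -24) - t = -53*(1 - 24) - 1*93547/3 = -53*(-23) - 93547/3 = 1219 - 93547/3 = -89890/3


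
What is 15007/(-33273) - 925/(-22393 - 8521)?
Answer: -433148873/1028601522 ≈ -0.42110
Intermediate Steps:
15007/(-33273) - 925/(-22393 - 8521) = 15007*(-1/33273) - 925/(-30914) = -15007/33273 - 925*(-1/30914) = -15007/33273 + 925/30914 = -433148873/1028601522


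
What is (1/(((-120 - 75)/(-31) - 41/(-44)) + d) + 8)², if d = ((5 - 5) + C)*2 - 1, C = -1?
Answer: 2250174096/33166081 ≈ 67.846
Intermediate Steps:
d = -3 (d = ((5 - 5) - 1)*2 - 1 = (0 - 1)*2 - 1 = -1*2 - 1 = -2 - 1 = -3)
(1/(((-120 - 75)/(-31) - 41/(-44)) + d) + 8)² = (1/(((-120 - 75)/(-31) - 41/(-44)) - 3) + 8)² = (1/((-195*(-1/31) - 41*(-1/44)) - 3) + 8)² = (1/((195/31 + 41/44) - 3) + 8)² = (1/(9851/1364 - 3) + 8)² = (1/(5759/1364) + 8)² = (1364/5759 + 8)² = (47436/5759)² = 2250174096/33166081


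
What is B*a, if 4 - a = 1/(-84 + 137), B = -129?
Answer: -27219/53 ≈ -513.57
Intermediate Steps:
a = 211/53 (a = 4 - 1/(-84 + 137) = 4 - 1/53 = 211/53 ≈ 3.9811)
B*a = -129*211/53 = -27219/53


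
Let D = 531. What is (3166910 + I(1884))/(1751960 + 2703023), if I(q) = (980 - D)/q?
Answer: 5966458889/8393187972 ≈ 0.71087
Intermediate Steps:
I(q) = 449/q (I(q) = (980 - 1*531)/q = (980 - 531)/q = 449/q)
(3166910 + I(1884))/(1751960 + 2703023) = (3166910 + 449/1884)/(1751960 + 2703023) = (3166910 + 449*(1/1884))/4454983 = (3166910 + 449/1884)*(1/4454983) = (5966458889/1884)*(1/4454983) = 5966458889/8393187972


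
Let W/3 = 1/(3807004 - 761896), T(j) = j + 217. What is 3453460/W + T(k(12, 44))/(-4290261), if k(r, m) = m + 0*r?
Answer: 5013007269722336633/1430087 ≈ 3.5054e+12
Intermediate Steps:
k(r, m) = m (k(r, m) = m + 0 = m)
T(j) = 217 + j
W = 1/1015036 (W = 3/(3807004 - 761896) = 3/3045108 = 3*(1/3045108) = 1/1015036 ≈ 9.8519e-7)
3453460/W + T(k(12, 44))/(-4290261) = 3453460/(1/1015036) + (217 + 44)/(-4290261) = 3453460*1015036 + 261*(-1/4290261) = 3505386224560 - 87/1430087 = 5013007269722336633/1430087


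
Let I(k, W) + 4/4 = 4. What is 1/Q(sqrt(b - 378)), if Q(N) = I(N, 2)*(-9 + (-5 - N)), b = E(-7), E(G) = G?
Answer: I/(3*(sqrt(385) - 14*I)) ≈ -0.0080321 + 0.011257*I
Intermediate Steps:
b = -7
I(k, W) = 3 (I(k, W) = -1 + 4 = 3)
Q(N) = -42 - 3*N (Q(N) = 3*(-9 + (-5 - N)) = 3*(-14 - N) = -42 - 3*N)
1/Q(sqrt(b - 378)) = 1/(-42 - 3*sqrt(-7 - 378)) = 1/(-42 - 3*I*sqrt(385))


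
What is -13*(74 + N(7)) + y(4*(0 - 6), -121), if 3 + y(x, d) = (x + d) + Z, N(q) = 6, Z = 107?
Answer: -1081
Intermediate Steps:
y(x, d) = 104 + d + x (y(x, d) = -3 + ((x + d) + 107) = -3 + ((d + x) + 107) = -3 + (107 + d + x) = 104 + d + x)
-13*(74 + N(7)) + y(4*(0 - 6), -121) = -13*(74 + 6) + (104 - 121 + 4*(0 - 6)) = -13*80 + (104 - 121 + 4*(-6)) = -1040 + (104 - 121 - 24) = -1040 - 41 = -1081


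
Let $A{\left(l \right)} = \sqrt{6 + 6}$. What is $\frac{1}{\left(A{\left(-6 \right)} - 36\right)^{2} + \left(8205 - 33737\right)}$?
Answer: $- \frac{757}{18335624} + \frac{9 \sqrt{3}}{36671248} \approx -4.0861 \cdot 10^{-5}$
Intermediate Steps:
$A{\left(l \right)} = 2 \sqrt{3}$ ($A{\left(l \right)} = \sqrt{12} = 2 \sqrt{3}$)
$\frac{1}{\left(A{\left(-6 \right)} - 36\right)^{2} + \left(8205 - 33737\right)} = \frac{1}{\left(2 \sqrt{3} - 36\right)^{2} + \left(8205 - 33737\right)} = \frac{1}{\left(-36 + 2 \sqrt{3}\right)^{2} - 25532} = \frac{1}{-25532 + \left(-36 + 2 \sqrt{3}\right)^{2}}$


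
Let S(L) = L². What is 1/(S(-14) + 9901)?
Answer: 1/10097 ≈ 9.9039e-5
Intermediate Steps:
1/(S(-14) + 9901) = 1/((-14)² + 9901) = 1/(196 + 9901) = 1/10097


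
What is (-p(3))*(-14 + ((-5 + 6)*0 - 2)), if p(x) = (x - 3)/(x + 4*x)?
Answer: 0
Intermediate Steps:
p(x) = (-3 + x)/(5*x) (p(x) = (-3 + x)/((5*x)) = (-3 + x)*(1/(5*x)) = (-3 + x)/(5*x))
(-p(3))*(-14 + ((-5 + 6)*0 - 2)) = (-(-3 + 3)/(5*3))*(-14 + ((-5 + 6)*0 - 2)) = (-0/(5*3))*(-14 + (1*0 - 2)) = (-1*0)*(-14 + (0 - 2)) = 0*(-14 - 2) = 0*(-16) = 0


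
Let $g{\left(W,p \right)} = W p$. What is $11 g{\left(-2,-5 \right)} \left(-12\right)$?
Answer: $-1320$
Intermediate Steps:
$11 g{\left(-2,-5 \right)} \left(-12\right) = 11 \left(\left(-2\right) \left(-5\right)\right) \left(-12\right) = 11 \cdot 10 \left(-12\right) = 110 \left(-12\right) = -1320$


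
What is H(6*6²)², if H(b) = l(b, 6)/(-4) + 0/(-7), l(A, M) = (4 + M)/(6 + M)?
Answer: 25/576 ≈ 0.043403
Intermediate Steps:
l(A, M) = (4 + M)/(6 + M)
H(b) = -5/24 (H(b) = ((4 + 6)/(6 + 6))/(-4) + 0/(-7) = (10/12)*(-¼) + 0*(-⅐) = ((1/12)*10)*(-¼) + 0 = (⅚)*(-¼) + 0 = -5/24 + 0 = -5/24)
H(6*6²)² = (-5/24)² = 25/576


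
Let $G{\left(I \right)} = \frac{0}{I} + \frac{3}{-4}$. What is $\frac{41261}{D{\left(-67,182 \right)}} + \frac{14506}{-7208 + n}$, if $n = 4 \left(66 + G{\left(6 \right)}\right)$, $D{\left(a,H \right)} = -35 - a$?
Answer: $\frac{286175975}{222304} \approx 1287.3$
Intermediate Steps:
$G{\left(I \right)} = - \frac{3}{4}$ ($G{\left(I \right)} = 0 + 3 \left(- \frac{1}{4}\right) = 0 - \frac{3}{4} = - \frac{3}{4}$)
$n = 261$ ($n = 4 \left(66 - \frac{3}{4}\right) = 4 \cdot \frac{261}{4} = 261$)
$\frac{41261}{D{\left(-67,182 \right)}} + \frac{14506}{-7208 + n} = \frac{41261}{-35 - -67} + \frac{14506}{-7208 + 261} = \frac{41261}{-35 + 67} + \frac{14506}{-6947} = \frac{41261}{32} + 14506 \left(- \frac{1}{6947}\right) = 41261 \cdot \frac{1}{32} - \frac{14506}{6947} = \frac{41261}{32} - \frac{14506}{6947} = \frac{286175975}{222304}$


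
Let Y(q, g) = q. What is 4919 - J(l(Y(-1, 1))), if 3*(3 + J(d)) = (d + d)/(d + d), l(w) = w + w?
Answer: 14765/3 ≈ 4921.7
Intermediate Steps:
l(w) = 2*w
J(d) = -8/3 (J(d) = -3 + ((d + d)/(d + d))/3 = -3 + ((2*d)/((2*d)))/3 = -3 + ((2*d)*(1/(2*d)))/3 = -3 + (⅓)*1 = -3 + ⅓ = -8/3)
4919 - J(l(Y(-1, 1))) = 4919 - 1*(-8/3) = 4919 + 8/3 = 14765/3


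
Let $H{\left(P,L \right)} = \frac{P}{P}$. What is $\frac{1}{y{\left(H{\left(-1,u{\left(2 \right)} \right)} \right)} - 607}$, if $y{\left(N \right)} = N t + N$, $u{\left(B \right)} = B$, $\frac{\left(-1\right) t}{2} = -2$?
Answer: $- \frac{1}{602} \approx -0.0016611$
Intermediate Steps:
$t = 4$ ($t = \left(-2\right) \left(-2\right) = 4$)
$H{\left(P,L \right)} = 1$
$y{\left(N \right)} = 5 N$ ($y{\left(N \right)} = N 4 + N = 4 N + N = 5 N$)
$\frac{1}{y{\left(H{\left(-1,u{\left(2 \right)} \right)} \right)} - 607} = \frac{1}{5 \cdot 1 - 607} = \frac{1}{5 - 607} = \frac{1}{-602} = - \frac{1}{602}$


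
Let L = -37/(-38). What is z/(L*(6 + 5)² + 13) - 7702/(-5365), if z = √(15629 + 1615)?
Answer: 7702/5365 + 76*√479/1657 ≈ 2.4394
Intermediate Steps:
L = 37/38 (L = -37*(-1/38) = 37/38 ≈ 0.97368)
z = 6*√479 (z = √17244 = 6*√479 ≈ 131.32)
z/(L*(6 + 5)² + 13) - 7702/(-5365) = (6*√479)/(37*(6 + 5)²/38 + 13) - 7702/(-5365) = (6*√479)/((37/38)*11² + 13) - 7702*(-1/5365) = (6*√479)/((37/38)*121 + 13) + 7702/5365 = (6*√479)/(4477/38 + 13) + 7702/5365 = (6*√479)/(4971/38) + 7702/5365 = (6*√479)*(38/4971) + 7702/5365 = 76*√479/1657 + 7702/5365 = 7702/5365 + 76*√479/1657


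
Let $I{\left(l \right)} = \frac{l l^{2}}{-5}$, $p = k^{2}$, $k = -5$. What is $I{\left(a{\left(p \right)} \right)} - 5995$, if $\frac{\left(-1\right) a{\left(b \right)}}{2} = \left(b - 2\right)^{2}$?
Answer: $\frac{1184257137}{5} \approx 2.3685 \cdot 10^{8}$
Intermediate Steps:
$p = 25$ ($p = \left(-5\right)^{2} = 25$)
$a{\left(b \right)} = - 2 \left(-2 + b\right)^{2}$ ($a{\left(b \right)} = - 2 \left(b - 2\right)^{2} = - 2 \left(-2 + b\right)^{2}$)
$I{\left(l \right)} = - \frac{l^{3}}{5}$ ($I{\left(l \right)} = l^{3} \left(- \frac{1}{5}\right) = - \frac{l^{3}}{5}$)
$I{\left(a{\left(p \right)} \right)} - 5995 = - \frac{\left(- 2 \left(-2 + 25\right)^{2}\right)^{3}}{5} - 5995 = - \frac{\left(- 2 \cdot 23^{2}\right)^{3}}{5} - 5995 = - \frac{\left(\left(-2\right) 529\right)^{3}}{5} - 5995 = - \frac{\left(-1058\right)^{3}}{5} - 5995 = \left(- \frac{1}{5}\right) \left(-1184287112\right) - 5995 = \frac{1184287112}{5} - 5995 = \frac{1184257137}{5}$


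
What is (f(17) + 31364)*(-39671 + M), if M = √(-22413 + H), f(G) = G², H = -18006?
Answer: -1255706163 + 284877*I*√499 ≈ -1.2557e+9 + 6.3637e+6*I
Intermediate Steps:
M = 9*I*√499 (M = √(-22413 - 18006) = √(-40419) = 9*I*√499 ≈ 201.04*I)
(f(17) + 31364)*(-39671 + M) = (17² + 31364)*(-39671 + 9*I*√499) = (289 + 31364)*(-39671 + 9*I*√499) = 31653*(-39671 + 9*I*√499) = -1255706163 + 284877*I*√499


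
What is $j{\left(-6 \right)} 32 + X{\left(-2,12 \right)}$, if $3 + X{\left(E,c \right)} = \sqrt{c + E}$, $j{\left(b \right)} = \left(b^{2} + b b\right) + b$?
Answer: $2109 + \sqrt{10} \approx 2112.2$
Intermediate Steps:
$j{\left(b \right)} = b + 2 b^{2}$ ($j{\left(b \right)} = \left(b^{2} + b^{2}\right) + b = 2 b^{2} + b = b + 2 b^{2}$)
$X{\left(E,c \right)} = -3 + \sqrt{E + c}$ ($X{\left(E,c \right)} = -3 + \sqrt{c + E} = -3 + \sqrt{E + c}$)
$j{\left(-6 \right)} 32 + X{\left(-2,12 \right)} = - 6 \left(1 + 2 \left(-6\right)\right) 32 - \left(3 - \sqrt{-2 + 12}\right) = - 6 \left(1 - 12\right) 32 - \left(3 - \sqrt{10}\right) = \left(-6\right) \left(-11\right) 32 - \left(3 - \sqrt{10}\right) = 66 \cdot 32 - \left(3 - \sqrt{10}\right) = 2112 - \left(3 - \sqrt{10}\right) = 2109 + \sqrt{10}$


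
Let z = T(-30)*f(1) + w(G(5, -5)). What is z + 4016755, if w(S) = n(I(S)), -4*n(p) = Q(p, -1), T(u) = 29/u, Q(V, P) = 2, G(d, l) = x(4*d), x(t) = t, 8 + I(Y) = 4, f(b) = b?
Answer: 60251303/15 ≈ 4.0168e+6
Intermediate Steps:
I(Y) = -4 (I(Y) = -8 + 4 = -4)
G(d, l) = 4*d
n(p) = -½ (n(p) = -¼*2 = -½)
w(S) = -½
z = -22/15 (z = (29/(-30))*1 - ½ = (29*(-1/30))*1 - ½ = -29/30*1 - ½ = -29/30 - ½ = -22/15 ≈ -1.4667)
z + 4016755 = -22/15 + 4016755 = 60251303/15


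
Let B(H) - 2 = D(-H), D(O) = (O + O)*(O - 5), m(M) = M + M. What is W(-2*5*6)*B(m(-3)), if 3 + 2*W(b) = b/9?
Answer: -203/3 ≈ -67.667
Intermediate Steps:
m(M) = 2*M
D(O) = 2*O*(-5 + O) (D(O) = (2*O)*(-5 + O) = 2*O*(-5 + O))
B(H) = 2 - 2*H*(-5 - H) (B(H) = 2 + 2*(-H)*(-5 - H) = 2 - 2*H*(-5 - H))
W(b) = -3/2 + b/18 (W(b) = -3/2 + (b/9)/2 = -3/2 + b/18)
W(-2*5*6)*B(m(-3)) = (-3/2 + (-2*5*6)/18)*(2 + 2*(2*(-3))*(5 + 2*(-3))) = (-3/2 + (-10*6)/18)*(2 + 2*(-6)*(5 - 6)) = (-3/2 + (1/18)*(-60))*(2 + 2*(-6)*(-1)) = (-3/2 - 10/3)*(2 + 12) = -29/6*14 = -203/3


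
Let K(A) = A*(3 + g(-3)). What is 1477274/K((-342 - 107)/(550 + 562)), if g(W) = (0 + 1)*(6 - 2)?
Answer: -1642728688/3143 ≈ -5.2266e+5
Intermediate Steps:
g(W) = 4 (g(W) = 1*4 = 4)
K(A) = 7*A (K(A) = A*(3 + 4) = A*7 = 7*A)
1477274/K((-342 - 107)/(550 + 562)) = 1477274/((7*((-342 - 107)/(550 + 562)))) = 1477274/((7*(-449/1112))) = 1477274/(-3143/1112) = 1477274*(-1112/3143) = -1642728688/3143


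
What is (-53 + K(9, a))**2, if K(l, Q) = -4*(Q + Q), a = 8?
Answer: 13689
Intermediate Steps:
K(l, Q) = -8*Q
(-53 + K(9, a))**2 = (-53 - 8*8)**2 = (-53 - 64)**2 = (-117)**2 = 13689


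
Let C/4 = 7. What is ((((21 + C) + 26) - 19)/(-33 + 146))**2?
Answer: 3136/12769 ≈ 0.24559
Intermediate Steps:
C = 28 (C = 4*7 = 28)
((((21 + C) + 26) - 19)/(-33 + 146))**2 = ((((21 + 28) + 26) - 19)/(-33 + 146))**2 = (((49 + 26) - 19)/113)**2 = ((75 - 19)*(1/113))**2 = (56*(1/113))**2 = (56/113)**2 = 3136/12769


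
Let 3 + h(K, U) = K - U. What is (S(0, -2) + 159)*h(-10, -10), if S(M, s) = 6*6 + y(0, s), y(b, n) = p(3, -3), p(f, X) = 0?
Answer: -585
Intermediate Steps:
y(b, n) = 0
h(K, U) = -3 + K - U (h(K, U) = -3 + (K - U) = -3 + K - U)
S(M, s) = 36 (S(M, s) = 6*6 + 0 = 36 + 0 = 36)
(S(0, -2) + 159)*h(-10, -10) = (36 + 159)*(-3 - 10 - 1*(-10)) = 195*(-3 - 10 + 10) = 195*(-3) = -585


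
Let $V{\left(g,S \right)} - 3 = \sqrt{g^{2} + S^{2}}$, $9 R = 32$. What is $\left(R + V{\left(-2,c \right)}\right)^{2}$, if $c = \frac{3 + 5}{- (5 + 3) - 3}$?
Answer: $\frac{465589}{9801} + \frac{236 \sqrt{137}}{99} \approx 75.406$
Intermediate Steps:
$R = \frac{32}{9}$ ($R = \frac{1}{9} \cdot 32 = \frac{32}{9} \approx 3.5556$)
$c = - \frac{8}{11}$ ($c = \frac{8}{\left(-1\right) 8 - 3} = \frac{8}{-8 - 3} = \frac{8}{-11} = 8 \left(- \frac{1}{11}\right) = - \frac{8}{11} \approx -0.72727$)
$V{\left(g,S \right)} = 3 + \sqrt{S^{2} + g^{2}}$ ($V{\left(g,S \right)} = 3 + \sqrt{g^{2} + S^{2}} = 3 + \sqrt{S^{2} + g^{2}}$)
$\left(R + V{\left(-2,c \right)}\right)^{2} = \left(\frac{32}{9} + \left(3 + \sqrt{\left(- \frac{8}{11}\right)^{2} + \left(-2\right)^{2}}\right)\right)^{2} = \left(\frac{32}{9} + \left(3 + \sqrt{\frac{64}{121} + 4}\right)\right)^{2} = \left(\frac{32}{9} + \left(3 + \sqrt{\frac{548}{121}}\right)\right)^{2} = \left(\frac{32}{9} + \left(3 + \frac{2 \sqrt{137}}{11}\right)\right)^{2} = \left(\frac{59}{9} + \frac{2 \sqrt{137}}{11}\right)^{2}$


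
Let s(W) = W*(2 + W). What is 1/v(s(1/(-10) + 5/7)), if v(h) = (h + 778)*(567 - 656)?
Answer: -4900/339986141 ≈ -1.4412e-5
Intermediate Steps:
v(h) = -69242 - 89*h (v(h) = (778 + h)*(-89) = -69242 - 89*h)
1/v(s(1/(-10) + 5/7)) = 1/(-69242 - 89*(1/(-10) + 5/7)*(2 + (1/(-10) + 5/7))) = 1/(-69242 - 89*(1*(-⅒) + 5*(⅐))*(2 + (1*(-⅒) + 5*(⅐)))) = 1/(-69242 - 89*(-⅒ + 5/7)*(2 + (-⅒ + 5/7))) = 1/(-69242 - 3827*(2 + 43/70)/70) = 1/(-69242 - 3827*183/(70*70)) = 1/(-69242 - 89*7869/4900) = 1/(-69242 - 700341/4900) = 1/(-339986141/4900) = -4900/339986141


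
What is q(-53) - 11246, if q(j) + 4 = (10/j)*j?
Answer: -11240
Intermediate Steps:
q(j) = 6 (q(j) = -4 + (10/j)*j = -4 + 10 = 6)
q(-53) - 11246 = 6 - 11246 = -11240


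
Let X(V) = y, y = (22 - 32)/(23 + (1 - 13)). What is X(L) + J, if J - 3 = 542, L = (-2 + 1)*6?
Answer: 5985/11 ≈ 544.09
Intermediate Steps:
L = -6 (L = -1*6 = -6)
J = 545 (J = 3 + 542 = 545)
y = -10/11 (y = -10/(23 - 12) = -10/11 ≈ -0.90909)
X(V) = -10/11
X(L) + J = -10/11 + 545 = 5985/11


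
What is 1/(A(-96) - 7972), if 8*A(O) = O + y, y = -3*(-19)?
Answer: -8/63815 ≈ -0.00012536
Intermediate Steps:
y = 57
A(O) = 57/8 + O/8 (A(O) = (O + 57)/8 = (57 + O)/8 = 57/8 + O/8)
1/(A(-96) - 7972) = 1/((57/8 + (⅛)*(-96)) - 7972) = 1/((57/8 - 12) - 7972) = 1/(-39/8 - 7972) = 1/(-63815/8) = -8/63815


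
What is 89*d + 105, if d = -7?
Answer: -518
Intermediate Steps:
89*d + 105 = 89*(-7) + 105 = -623 + 105 = -518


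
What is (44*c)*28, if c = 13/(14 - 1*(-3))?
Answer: 16016/17 ≈ 942.12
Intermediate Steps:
c = 13/17 (c = 13/(14 + 3) = 13/17 ≈ 0.76471)
(44*c)*28 = (44*(13/17))*28 = (572/17)*28 = 16016/17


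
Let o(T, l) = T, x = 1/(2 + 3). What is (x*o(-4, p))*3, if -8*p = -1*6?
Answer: -12/5 ≈ -2.4000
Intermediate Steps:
x = 1/5 ≈ 0.20000
p = 3/4 (p = -(-1)*6/8 = -1/8*(-6) = 3/4 ≈ 0.75000)
(x*o(-4, p))*3 = ((1/5)*(-4))*3 = -4/5*3 = -12/5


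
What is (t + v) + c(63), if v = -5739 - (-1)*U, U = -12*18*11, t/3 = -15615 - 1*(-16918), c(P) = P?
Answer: -4143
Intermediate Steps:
t = 3909 (t = 3*(-15615 - 1*(-16918)) = 3*(-15615 + 16918) = 3*1303 = 3909)
U = -2376 (U = -216*11 = -2376)
v = -8115 (v = -5739 - (-1)*(-2376) = -5739 - 1*2376 = -5739 - 2376 = -8115)
(t + v) + c(63) = (3909 - 8115) + 63 = -4206 + 63 = -4143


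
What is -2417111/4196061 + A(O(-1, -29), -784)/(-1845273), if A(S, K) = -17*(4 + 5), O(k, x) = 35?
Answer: -1486529222990/2580959356551 ≈ -0.57596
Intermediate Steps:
A(S, K) = -153 (A(S, K) = -17*9 = -153)
-2417111/4196061 + A(O(-1, -29), -784)/(-1845273) = -2417111/4196061 - 153/(-1845273) = -2417111*1/4196061 - 153*(-1/1845273) = -2417111/4196061 + 51/615091 = -1486529222990/2580959356551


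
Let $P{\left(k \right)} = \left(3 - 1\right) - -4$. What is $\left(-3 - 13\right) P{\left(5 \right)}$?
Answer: $-96$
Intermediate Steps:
$P{\left(k \right)} = 6$ ($P{\left(k \right)} = 2 + 4 = 6$)
$\left(-3 - 13\right) P{\left(5 \right)} = \left(-3 - 13\right) 6 = \left(-16\right) 6 = -96$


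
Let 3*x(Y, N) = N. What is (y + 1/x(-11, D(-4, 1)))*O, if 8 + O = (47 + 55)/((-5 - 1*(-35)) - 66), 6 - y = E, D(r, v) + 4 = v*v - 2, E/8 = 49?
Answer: 25129/6 ≈ 4188.2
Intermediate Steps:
E = 392 (E = 8*49 = 392)
D(r, v) = -6 + v² (D(r, v) = -4 + (v*v - 2) = -4 + (v² - 2) = -4 + (-2 + v²) = -6 + v²)
x(Y, N) = N/3
y = -386 (y = 6 - 1*392 = 6 - 392 = -386)
O = -65/6 (O = -8 + (47 + 55)/((-5 - 1*(-35)) - 66) = -8 + 102/((-5 + 35) - 66) = -8 + 102/(30 - 66) = -8 + 102/(-36) = -8 + 102*(-1/36) = -8 - 17/6 = -65/6 ≈ -10.833)
(y + 1/x(-11, D(-4, 1)))*O = (-386 + 1/((-6 + 1²)/3))*(-65/6) = (-386 + 1/((-6 + 1)/3))*(-65/6) = (-386 + 1/((⅓)*(-5)))*(-65/6) = (-386 + 1/(-5/3))*(-65/6) = (-386 - ⅗)*(-65/6) = -1933/5*(-65/6) = 25129/6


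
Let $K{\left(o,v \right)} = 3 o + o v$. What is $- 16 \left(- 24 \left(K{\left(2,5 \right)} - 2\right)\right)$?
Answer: $5376$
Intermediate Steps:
$- 16 \left(- 24 \left(K{\left(2,5 \right)} - 2\right)\right) = - 16 \left(- 24 \left(2 \left(3 + 5\right) - 2\right)\right) = - 16 \left(- 24 \left(2 \cdot 8 - 2\right)\right) = - 16 \left(- 24 \left(16 - 2\right)\right) = - 16 \left(\left(-24\right) 14\right) = \left(-16\right) \left(-336\right) = 5376$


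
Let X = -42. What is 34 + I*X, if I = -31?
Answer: 1336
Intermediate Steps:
34 + I*X = 34 - 31*(-42) = 34 + 1302 = 1336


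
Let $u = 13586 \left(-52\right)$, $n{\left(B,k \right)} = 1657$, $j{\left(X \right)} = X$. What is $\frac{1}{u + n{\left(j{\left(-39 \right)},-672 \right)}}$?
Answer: $- \frac{1}{704815} \approx -1.4188 \cdot 10^{-6}$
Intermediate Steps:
$u = -706472$
$\frac{1}{u + n{\left(j{\left(-39 \right)},-672 \right)}} = \frac{1}{-706472 + 1657} = \frac{1}{-704815} = - \frac{1}{704815}$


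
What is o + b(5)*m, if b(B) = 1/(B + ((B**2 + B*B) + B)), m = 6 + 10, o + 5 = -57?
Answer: -926/15 ≈ -61.733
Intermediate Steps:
o = -62 (o = -5 - 57 = -62)
m = 16
b(B) = 1/(2*B + 2*B**2) (b(B) = 1/(B + ((B**2 + B**2) + B)) = 1/(B + (2*B**2 + B)) = 1/(B + (B + 2*B**2)) = 1/(2*B + 2*B**2))
o + b(5)*m = -62 + ((1/2)/(5*(1 + 5)))*16 = -62 + ((1/2)*(1/5)/6)*16 = -62 + ((1/2)*(1/5)*(1/6))*16 = -62 + (1/60)*16 = -62 + 4/15 = -926/15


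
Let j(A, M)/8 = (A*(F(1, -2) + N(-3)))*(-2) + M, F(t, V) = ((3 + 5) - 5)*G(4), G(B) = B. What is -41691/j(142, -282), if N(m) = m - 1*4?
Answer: 41691/13616 ≈ 3.0619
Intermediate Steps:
N(m) = -4 + m (N(m) = m - 4 = -4 + m)
F(t, V) = 12 (F(t, V) = ((3 + 5) - 5)*4 = (8 - 5)*4 = 3*4 = 12)
j(A, M) = -80*A + 8*M (j(A, M) = 8*((A*(12 + (-4 - 3)))*(-2) + M) = 8*((A*(12 - 7))*(-2) + M) = 8*((A*5)*(-2) + M) = 8*((5*A)*(-2) + M) = 8*(-10*A + M) = 8*(M - 10*A) = -80*A + 8*M)
-41691/j(142, -282) = -41691/(-80*142 + 8*(-282)) = -41691/(-11360 - 2256) = -41691/(-13616) = -41691*(-1/13616) = 41691/13616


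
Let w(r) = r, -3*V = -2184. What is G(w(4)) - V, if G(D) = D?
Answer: -724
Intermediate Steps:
V = 728 (V = -1/3*(-2184) = 728)
G(w(4)) - V = 4 - 1*728 = 4 - 728 = -724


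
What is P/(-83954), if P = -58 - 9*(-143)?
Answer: -1229/83954 ≈ -0.014639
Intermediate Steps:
P = 1229 (P = -58 + 1287 = 1229)
P/(-83954) = 1229/(-83954) = 1229*(-1/83954) = -1229/83954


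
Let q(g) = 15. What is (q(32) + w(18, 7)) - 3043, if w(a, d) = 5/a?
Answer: -54499/18 ≈ -3027.7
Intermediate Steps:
(q(32) + w(18, 7)) - 3043 = (15 + 5/18) - 3043 = 275/18 - 3043 = -54499/18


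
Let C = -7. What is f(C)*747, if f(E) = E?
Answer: -5229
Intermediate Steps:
f(C)*747 = -7*747 = -5229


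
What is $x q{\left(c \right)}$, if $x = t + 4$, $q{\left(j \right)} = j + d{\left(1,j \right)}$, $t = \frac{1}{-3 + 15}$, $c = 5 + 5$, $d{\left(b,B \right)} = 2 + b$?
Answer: $\frac{637}{12} \approx 53.083$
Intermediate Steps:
$c = 10$
$t = \frac{1}{12} \approx 0.083333$
$q{\left(j \right)} = 3 + j$ ($q{\left(j \right)} = j + \left(2 + 1\right) = j + 3 = 3 + j$)
$x = \frac{49}{12}$ ($x = \frac{1}{12} + 4 = \frac{49}{12} \approx 4.0833$)
$x q{\left(c \right)} = \frac{49 \left(3 + 10\right)}{12} = \frac{49}{12} \cdot 13 = \frac{637}{12}$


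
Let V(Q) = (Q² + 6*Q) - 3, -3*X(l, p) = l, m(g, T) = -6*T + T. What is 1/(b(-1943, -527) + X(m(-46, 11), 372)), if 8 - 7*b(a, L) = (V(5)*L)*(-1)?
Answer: -21/81803 ≈ -0.00025671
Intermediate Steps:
m(g, T) = -5*T
X(l, p) = -l/3
V(Q) = -3 + Q² + 6*Q
b(a, L) = 8/7 + 52*L/7 (b(a, L) = 8/7 - (-3 + 5² + 6*5)*L*(-1)/7 = 8/7 - (-3 + 25 + 30)*L*(-1)/7 = 8/7 - 52*L*(-1)/7 = 8/7 - (-52)*L/7 = 8/7 + 52*L/7)
1/(b(-1943, -527) + X(m(-46, 11), 372)) = 1/((8/7 + (52/7)*(-527)) - (-5)*11/3) = 1/((8/7 - 27404/7) - ⅓*(-55)) = 1/(-27396/7 + 55/3) = 1/(-81803/21) = -21/81803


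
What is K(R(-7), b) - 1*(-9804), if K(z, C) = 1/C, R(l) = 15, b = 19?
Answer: 186277/19 ≈ 9804.0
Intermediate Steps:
K(R(-7), b) - 1*(-9804) = 1/19 - 1*(-9804) = 1/19 + 9804 = 186277/19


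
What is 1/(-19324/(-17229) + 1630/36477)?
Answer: 209487411/244321606 ≈ 0.85742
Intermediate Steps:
1/(-19324/(-17229) + 1630/36477) = 1/(-19324*(-1/17229) + 1630*(1/36477)) = 1/(19324/17229 + 1630/36477) = 1/(244321606/209487411) = 209487411/244321606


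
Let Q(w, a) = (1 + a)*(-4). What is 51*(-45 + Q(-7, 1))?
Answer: -2703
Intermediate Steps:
Q(w, a) = -4 - 4*a
51*(-45 + Q(-7, 1)) = 51*(-45 + (-4 - 4*1)) = 51*(-45 + (-4 - 4)) = 51*(-45 - 8) = 51*(-53) = -2703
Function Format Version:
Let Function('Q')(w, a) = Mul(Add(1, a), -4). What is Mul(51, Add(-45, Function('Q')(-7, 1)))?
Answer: -2703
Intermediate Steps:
Function('Q')(w, a) = Add(-4, Mul(-4, a))
Mul(51, Add(-45, Function('Q')(-7, 1))) = Mul(51, Add(-45, Add(-4, Mul(-4, 1)))) = Mul(51, Add(-45, Add(-4, -4))) = Mul(51, Add(-45, -8)) = Mul(51, -53) = -2703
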